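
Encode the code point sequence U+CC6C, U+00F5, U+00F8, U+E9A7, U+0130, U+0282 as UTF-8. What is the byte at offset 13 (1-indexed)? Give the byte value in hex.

1-indexed offset 13 is 0-indexed offset 12.
U+CC6C → 3-byte form EC B1 AC at offsets 0–2.
U+00F5 → 2-byte form C3 B5 at offsets 3–4.
U+00F8 → 2-byte form C3 B8 at offsets 5–6.
U+E9A7 → 3-byte form EE A6 A7 at offsets 7–9.
U+0130 → 2-byte form C4 B0 at offsets 10–11.
U+0282 → 2-byte form CA 82 at offsets 12–13.
Offset 12 falls in char 6's range; it's byte 1 of CA 82 = 0xCA.

0xCA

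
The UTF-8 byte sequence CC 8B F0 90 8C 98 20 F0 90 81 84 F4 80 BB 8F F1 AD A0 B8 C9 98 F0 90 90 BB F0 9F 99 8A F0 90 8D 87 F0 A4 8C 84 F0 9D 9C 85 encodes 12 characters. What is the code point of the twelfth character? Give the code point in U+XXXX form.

U+1D705

Offset 0: leading byte 0xCC = 11001100 → 2-byte char #1 = CC 8B.
Offset 2: leading byte 0xF0 = 11110000 → 4-byte char #2 = F0 90 8C 98.
Offset 6: leading byte 0x20 = 00100000 → 1-byte char #3 = 20.
Offset 7: leading byte 0xF0 = 11110000 → 4-byte char #4 = F0 90 81 84.
Offset 11: leading byte 0xF4 = 11110100 → 4-byte char #5 = F4 80 BB 8F.
Offset 15: leading byte 0xF1 = 11110001 → 4-byte char #6 = F1 AD A0 B8.
Offset 19: leading byte 0xC9 = 11001001 → 2-byte char #7 = C9 98.
Offset 21: leading byte 0xF0 = 11110000 → 4-byte char #8 = F0 90 90 BB.
Offset 25: leading byte 0xF0 = 11110000 → 4-byte char #9 = F0 9F 99 8A.
Offset 29: leading byte 0xF0 = 11110000 → 4-byte char #10 = F0 90 8D 87.
Offset 33: leading byte 0xF0 = 11110000 → 4-byte char #11 = F0 A4 8C 84.
Offset 37: leading byte 0xF0 = 11110000 → 4-byte char #12 = F0 9D 9C 85.
Leading byte 0xF0 = 11110000 matches 11110xxx → 4-byte sequence.
Byte 1: 0xF0 = 11110000, payload 000 (3 bits).
Byte 2: 0x9D = 10011101 (10xxxxxx ✓), payload 011101.
Byte 3: 0x9C = 10011100 (10xxxxxx ✓), payload 011100.
Byte 4: 0x85 = 10000101 (10xxxxxx ✓), payload 000101.
Concatenate: 000011101011100000101 = 0x1D705 (21 bits → U+1D705).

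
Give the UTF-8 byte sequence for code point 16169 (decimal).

U+3F29 = 0x3F29 = 16169 decimal. In range U+0800–U+FFFF → 3-byte form: 1110xxxx 10xxxxxx 10xxxxxx.
Binary (16 bits): 0011111100101001.
Split 4+6+6: 0011 | 111100 | 101001.
Byte 1: 11100011 = 0xE3.
Byte 2: 10111100 = 0xBC.
Byte 3: 10101001 = 0xA9.

E3 BC A9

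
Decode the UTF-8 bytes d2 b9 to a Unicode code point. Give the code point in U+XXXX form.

U+04B9

Leading byte 0xD2 = 11010010 matches 110xxxxx → 2-byte sequence.
Byte 1: 0xD2 = 11010010, payload 10010 (5 bits).
Byte 2: 0xB9 = 10111001 (10xxxxxx ✓), payload 111001.
Concatenate: 10010111001 = 0x4B9 (11 bits → U+04B9).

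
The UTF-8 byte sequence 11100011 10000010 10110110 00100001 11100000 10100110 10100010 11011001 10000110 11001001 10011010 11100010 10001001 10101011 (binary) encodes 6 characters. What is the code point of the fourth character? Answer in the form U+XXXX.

U+0646

Offset 0: leading byte 0xE3 = 11100011 → 3-byte char #1 = E3 82 B6.
Offset 3: leading byte 0x21 = 00100001 → 1-byte char #2 = 21.
Offset 4: leading byte 0xE0 = 11100000 → 3-byte char #3 = E0 A6 A2.
Offset 7: leading byte 0xD9 = 11011001 → 2-byte char #4 = D9 86.
Leading byte 0xD9 = 11011001 matches 110xxxxx → 2-byte sequence.
Byte 1: 0xD9 = 11011001, payload 11001 (5 bits).
Byte 2: 0x86 = 10000110 (10xxxxxx ✓), payload 000110.
Concatenate: 11001000110 = 0x646 (11 bits → U+0646).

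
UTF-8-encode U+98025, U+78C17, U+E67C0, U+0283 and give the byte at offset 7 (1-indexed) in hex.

0xB0

1-indexed offset 7 is 0-indexed offset 6.
U+98025 → 4-byte form F2 98 80 A5 at offsets 0–3.
U+78C17 → 4-byte form F1 B8 B0 97 at offsets 4–7.
Offset 6 falls in char 2's range; it's byte 3 of F1 B8 B0 97 = 0xB0.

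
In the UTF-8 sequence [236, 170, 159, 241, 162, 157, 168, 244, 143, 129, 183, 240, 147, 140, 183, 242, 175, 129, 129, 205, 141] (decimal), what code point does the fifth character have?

U+AF041

Offset 0: leading byte 0xEC = 11101100 → 3-byte char #1 = EC AA 9F.
Offset 3: leading byte 0xF1 = 11110001 → 4-byte char #2 = F1 A2 9D A8.
Offset 7: leading byte 0xF4 = 11110100 → 4-byte char #3 = F4 8F 81 B7.
Offset 11: leading byte 0xF0 = 11110000 → 4-byte char #4 = F0 93 8C B7.
Offset 15: leading byte 0xF2 = 11110010 → 4-byte char #5 = F2 AF 81 81.
Leading byte 0xF2 = 11110010 matches 11110xxx → 4-byte sequence.
Byte 1: 0xF2 = 11110010, payload 010 (3 bits).
Byte 2: 0xAF = 10101111 (10xxxxxx ✓), payload 101111.
Byte 3: 0x81 = 10000001 (10xxxxxx ✓), payload 000001.
Byte 4: 0x81 = 10000001 (10xxxxxx ✓), payload 000001.
Concatenate: 010101111000001000001 = 0xAF041 (21 bits → U+AF041).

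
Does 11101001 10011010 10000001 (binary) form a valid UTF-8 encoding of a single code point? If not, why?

valid

Leading byte 0xE9 = 11101001 → 3-byte form.
Continuation bytes 0x9A=10011010, 0x81=10000001 all match 10xxxxxx.
Decoded value 0x9681 is ≥ 0x800 (shortest form) and not a surrogate.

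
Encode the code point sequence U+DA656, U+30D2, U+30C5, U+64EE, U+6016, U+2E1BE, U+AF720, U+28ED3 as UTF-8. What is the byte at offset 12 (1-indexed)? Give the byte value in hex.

0x93

1-indexed offset 12 is 0-indexed offset 11.
U+DA656 → 4-byte form F3 9A 99 96 at offsets 0–3.
U+30D2 → 3-byte form E3 83 92 at offsets 4–6.
U+30C5 → 3-byte form E3 83 85 at offsets 7–9.
U+64EE → 3-byte form E6 93 AE at offsets 10–12.
Offset 11 falls in char 4's range; it's byte 2 of E6 93 AE = 0x93.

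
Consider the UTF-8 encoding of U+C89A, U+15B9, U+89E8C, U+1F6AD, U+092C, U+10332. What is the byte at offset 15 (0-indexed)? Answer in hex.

0xA4

U+C89A → 3-byte form EC A2 9A at offsets 0–2.
U+15B9 → 3-byte form E1 96 B9 at offsets 3–5.
U+89E8C → 4-byte form F2 89 BA 8C at offsets 6–9.
U+1F6AD → 4-byte form F0 9F 9A AD at offsets 10–13.
U+092C → 3-byte form E0 A4 AC at offsets 14–16.
Offset 15 falls in char 5's range; it's byte 2 of E0 A4 AC = 0xA4.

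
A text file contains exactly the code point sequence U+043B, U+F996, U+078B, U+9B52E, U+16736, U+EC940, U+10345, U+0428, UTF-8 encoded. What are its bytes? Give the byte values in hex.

U+043B: 2-byte form → D0 BB.
U+F996: 3-byte form → EF A6 96.
U+078B: 2-byte form → DE 8B.
U+9B52E: 4-byte form → F2 9B 94 AE.
U+16736: 4-byte form → F0 96 9C B6.
U+EC940: 4-byte form → F3 AC A5 80.
U+10345: 4-byte form → F0 90 8D 85.
U+0428: 2-byte form → D0 A8.
Concatenated (25 bytes): D0 BB EF A6 96 DE 8B F2 9B 94 AE F0 96 9C B6 F3 AC A5 80 F0 90 8D 85 D0 A8.

D0 BB EF A6 96 DE 8B F2 9B 94 AE F0 96 9C B6 F3 AC A5 80 F0 90 8D 85 D0 A8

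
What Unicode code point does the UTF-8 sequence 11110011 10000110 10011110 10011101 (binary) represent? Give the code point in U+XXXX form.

U+C679D

Leading byte 0xF3 = 11110011 matches 11110xxx → 4-byte sequence.
Byte 1: 0xF3 = 11110011, payload 011 (3 bits).
Byte 2: 0x86 = 10000110 (10xxxxxx ✓), payload 000110.
Byte 3: 0x9E = 10011110 (10xxxxxx ✓), payload 011110.
Byte 4: 0x9D = 10011101 (10xxxxxx ✓), payload 011101.
Concatenate: 011000110011110011101 = 0xC679D (21 bits → U+C679D).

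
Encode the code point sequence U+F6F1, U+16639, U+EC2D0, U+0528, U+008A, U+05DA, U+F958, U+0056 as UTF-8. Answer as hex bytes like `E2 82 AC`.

EF 9B B1 F0 96 98 B9 F3 AC 8B 90 D4 A8 C2 8A D7 9A EF A5 98 56

U+F6F1: 3-byte form → EF 9B B1.
U+16639: 4-byte form → F0 96 98 B9.
U+EC2D0: 4-byte form → F3 AC 8B 90.
U+0528: 2-byte form → D4 A8.
U+008A: 2-byte form → C2 8A.
U+05DA: 2-byte form → D7 9A.
U+F958: 3-byte form → EF A5 98.
U+0056: 1-byte form → 56.
Concatenated (21 bytes): EF 9B B1 F0 96 98 B9 F3 AC 8B 90 D4 A8 C2 8A D7 9A EF A5 98 56.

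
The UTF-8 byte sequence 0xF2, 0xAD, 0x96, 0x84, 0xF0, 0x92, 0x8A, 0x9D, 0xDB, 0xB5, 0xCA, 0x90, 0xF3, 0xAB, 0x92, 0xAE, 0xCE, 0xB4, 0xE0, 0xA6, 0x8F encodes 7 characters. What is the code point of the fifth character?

Offset 0: leading byte 0xF2 = 11110010 → 4-byte char #1 = F2 AD 96 84.
Offset 4: leading byte 0xF0 = 11110000 → 4-byte char #2 = F0 92 8A 9D.
Offset 8: leading byte 0xDB = 11011011 → 2-byte char #3 = DB B5.
Offset 10: leading byte 0xCA = 11001010 → 2-byte char #4 = CA 90.
Offset 12: leading byte 0xF3 = 11110011 → 4-byte char #5 = F3 AB 92 AE.
Leading byte 0xF3 = 11110011 matches 11110xxx → 4-byte sequence.
Byte 1: 0xF3 = 11110011, payload 011 (3 bits).
Byte 2: 0xAB = 10101011 (10xxxxxx ✓), payload 101011.
Byte 3: 0x92 = 10010010 (10xxxxxx ✓), payload 010010.
Byte 4: 0xAE = 10101110 (10xxxxxx ✓), payload 101110.
Concatenate: 011101011010010101110 = 0xEB4AE (21 bits → U+EB4AE).

U+EB4AE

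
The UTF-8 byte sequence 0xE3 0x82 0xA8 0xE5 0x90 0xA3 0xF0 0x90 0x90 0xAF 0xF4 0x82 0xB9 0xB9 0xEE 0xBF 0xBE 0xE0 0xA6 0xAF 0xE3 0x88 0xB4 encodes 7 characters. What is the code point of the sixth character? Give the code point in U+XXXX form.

U+09AF

Offset 0: leading byte 0xE3 = 11100011 → 3-byte char #1 = E3 82 A8.
Offset 3: leading byte 0xE5 = 11100101 → 3-byte char #2 = E5 90 A3.
Offset 6: leading byte 0xF0 = 11110000 → 4-byte char #3 = F0 90 90 AF.
Offset 10: leading byte 0xF4 = 11110100 → 4-byte char #4 = F4 82 B9 B9.
Offset 14: leading byte 0xEE = 11101110 → 3-byte char #5 = EE BF BE.
Offset 17: leading byte 0xE0 = 11100000 → 3-byte char #6 = E0 A6 AF.
Leading byte 0xE0 = 11100000 matches 1110xxxx → 3-byte sequence.
Byte 1: 0xE0 = 11100000, payload 0000 (4 bits).
Byte 2: 0xA6 = 10100110 (10xxxxxx ✓), payload 100110.
Byte 3: 0xAF = 10101111 (10xxxxxx ✓), payload 101111.
Concatenate: 0000100110101111 = 0x9AF (16 bits → U+09AF).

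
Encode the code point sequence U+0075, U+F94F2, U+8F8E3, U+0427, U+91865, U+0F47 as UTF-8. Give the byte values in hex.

U+0075: 1-byte form → 75.
U+F94F2: 4-byte form → F3 B9 93 B2.
U+8F8E3: 4-byte form → F2 8F A3 A3.
U+0427: 2-byte form → D0 A7.
U+91865: 4-byte form → F2 91 A1 A5.
U+0F47: 3-byte form → E0 BD 87.
Concatenated (18 bytes): 75 F3 B9 93 B2 F2 8F A3 A3 D0 A7 F2 91 A1 A5 E0 BD 87.

75 F3 B9 93 B2 F2 8F A3 A3 D0 A7 F2 91 A1 A5 E0 BD 87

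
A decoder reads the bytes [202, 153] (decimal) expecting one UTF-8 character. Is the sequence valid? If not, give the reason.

valid

Leading byte 0xCA = 11001010 → 2-byte form.
Continuation bytes 0x99=10011001 all match 10xxxxxx.
Decoded value 0x299 is ≥ 0x80 (shortest form) and not a surrogate.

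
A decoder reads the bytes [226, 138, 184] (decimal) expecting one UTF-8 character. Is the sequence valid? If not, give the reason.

Leading byte 0xE2 = 11100010 → 3-byte form.
Continuation bytes 0x8A=10001010, 0xB8=10111000 all match 10xxxxxx.
Decoded value 0x22B8 is ≥ 0x800 (shortest form) and not a surrogate.

valid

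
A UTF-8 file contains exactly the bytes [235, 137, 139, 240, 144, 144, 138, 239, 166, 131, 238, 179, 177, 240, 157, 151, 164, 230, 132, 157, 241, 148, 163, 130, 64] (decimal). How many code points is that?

8

Byte at offset 0: 0xEB = 11101011 → 3-byte char (#1). Advance 3.
Byte at offset 3: 0xF0 = 11110000 → 4-byte char (#2). Advance 4.
Byte at offset 7: 0xEF = 11101111 → 3-byte char (#3). Advance 3.
Byte at offset 10: 0xEE = 11101110 → 3-byte char (#4). Advance 3.
Byte at offset 13: 0xF0 = 11110000 → 4-byte char (#5). Advance 4.
Byte at offset 17: 0xE6 = 11100110 → 3-byte char (#6). Advance 3.
Byte at offset 20: 0xF1 = 11110001 → 4-byte char (#7). Advance 4.
Byte at offset 24: 0x40 = 01000000 → 1-byte char (#8). Advance 1.
Reached end at offset 25 after 8 code points.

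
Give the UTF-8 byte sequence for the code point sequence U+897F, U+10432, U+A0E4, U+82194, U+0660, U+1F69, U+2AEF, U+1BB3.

U+897F: 3-byte form → E8 A5 BF.
U+10432: 4-byte form → F0 90 90 B2.
U+A0E4: 3-byte form → EA 83 A4.
U+82194: 4-byte form → F2 82 86 94.
U+0660: 2-byte form → D9 A0.
U+1F69: 3-byte form → E1 BD A9.
U+2AEF: 3-byte form → E2 AB AF.
U+1BB3: 3-byte form → E1 AE B3.
Concatenated (25 bytes): E8 A5 BF F0 90 90 B2 EA 83 A4 F2 82 86 94 D9 A0 E1 BD A9 E2 AB AF E1 AE B3.

E8 A5 BF F0 90 90 B2 EA 83 A4 F2 82 86 94 D9 A0 E1 BD A9 E2 AB AF E1 AE B3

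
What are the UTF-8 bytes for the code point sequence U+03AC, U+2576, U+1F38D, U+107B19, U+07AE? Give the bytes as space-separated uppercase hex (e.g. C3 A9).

CE AC E2 95 B6 F0 9F 8E 8D F4 87 AC 99 DE AE

U+03AC: 2-byte form → CE AC.
U+2576: 3-byte form → E2 95 B6.
U+1F38D: 4-byte form → F0 9F 8E 8D.
U+107B19: 4-byte form → F4 87 AC 99.
U+07AE: 2-byte form → DE AE.
Concatenated (15 bytes): CE AC E2 95 B6 F0 9F 8E 8D F4 87 AC 99 DE AE.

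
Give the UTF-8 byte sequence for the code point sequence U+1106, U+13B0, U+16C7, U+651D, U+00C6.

U+1106: 3-byte form → E1 84 86.
U+13B0: 3-byte form → E1 8E B0.
U+16C7: 3-byte form → E1 9B 87.
U+651D: 3-byte form → E6 94 9D.
U+00C6: 2-byte form → C3 86.
Concatenated (14 bytes): E1 84 86 E1 8E B0 E1 9B 87 E6 94 9D C3 86.

E1 84 86 E1 8E B0 E1 9B 87 E6 94 9D C3 86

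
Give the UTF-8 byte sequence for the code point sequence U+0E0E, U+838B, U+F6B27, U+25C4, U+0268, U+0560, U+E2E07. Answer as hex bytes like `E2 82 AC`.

U+0E0E: 3-byte form → E0 B8 8E.
U+838B: 3-byte form → E8 8E 8B.
U+F6B27: 4-byte form → F3 B6 AC A7.
U+25C4: 3-byte form → E2 97 84.
U+0268: 2-byte form → C9 A8.
U+0560: 2-byte form → D5 A0.
U+E2E07: 4-byte form → F3 A2 B8 87.
Concatenated (21 bytes): E0 B8 8E E8 8E 8B F3 B6 AC A7 E2 97 84 C9 A8 D5 A0 F3 A2 B8 87.

E0 B8 8E E8 8E 8B F3 B6 AC A7 E2 97 84 C9 A8 D5 A0 F3 A2 B8 87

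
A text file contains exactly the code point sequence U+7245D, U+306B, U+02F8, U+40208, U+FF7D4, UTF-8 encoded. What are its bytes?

F1 B2 91 9D E3 81 AB CB B8 F1 80 88 88 F3 BF 9F 94

U+7245D: 4-byte form → F1 B2 91 9D.
U+306B: 3-byte form → E3 81 AB.
U+02F8: 2-byte form → CB B8.
U+40208: 4-byte form → F1 80 88 88.
U+FF7D4: 4-byte form → F3 BF 9F 94.
Concatenated (17 bytes): F1 B2 91 9D E3 81 AB CB B8 F1 80 88 88 F3 BF 9F 94.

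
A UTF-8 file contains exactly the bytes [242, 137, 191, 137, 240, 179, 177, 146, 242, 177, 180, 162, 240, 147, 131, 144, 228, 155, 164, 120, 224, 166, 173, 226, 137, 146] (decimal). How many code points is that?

8

Byte at offset 0: 0xF2 = 11110010 → 4-byte char (#1). Advance 4.
Byte at offset 4: 0xF0 = 11110000 → 4-byte char (#2). Advance 4.
Byte at offset 8: 0xF2 = 11110010 → 4-byte char (#3). Advance 4.
Byte at offset 12: 0xF0 = 11110000 → 4-byte char (#4). Advance 4.
Byte at offset 16: 0xE4 = 11100100 → 3-byte char (#5). Advance 3.
Byte at offset 19: 0x78 = 01111000 → 1-byte char (#6). Advance 1.
Byte at offset 20: 0xE0 = 11100000 → 3-byte char (#7). Advance 3.
Byte at offset 23: 0xE2 = 11100010 → 3-byte char (#8). Advance 3.
Reached end at offset 26 after 8 code points.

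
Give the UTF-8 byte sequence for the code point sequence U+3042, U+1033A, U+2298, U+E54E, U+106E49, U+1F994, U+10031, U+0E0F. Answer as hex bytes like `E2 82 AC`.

U+3042: 3-byte form → E3 81 82.
U+1033A: 4-byte form → F0 90 8C BA.
U+2298: 3-byte form → E2 8A 98.
U+E54E: 3-byte form → EE 95 8E.
U+106E49: 4-byte form → F4 86 B9 89.
U+1F994: 4-byte form → F0 9F A6 94.
U+10031: 4-byte form → F0 90 80 B1.
U+0E0F: 3-byte form → E0 B8 8F.
Concatenated (28 bytes): E3 81 82 F0 90 8C BA E2 8A 98 EE 95 8E F4 86 B9 89 F0 9F A6 94 F0 90 80 B1 E0 B8 8F.

E3 81 82 F0 90 8C BA E2 8A 98 EE 95 8E F4 86 B9 89 F0 9F A6 94 F0 90 80 B1 E0 B8 8F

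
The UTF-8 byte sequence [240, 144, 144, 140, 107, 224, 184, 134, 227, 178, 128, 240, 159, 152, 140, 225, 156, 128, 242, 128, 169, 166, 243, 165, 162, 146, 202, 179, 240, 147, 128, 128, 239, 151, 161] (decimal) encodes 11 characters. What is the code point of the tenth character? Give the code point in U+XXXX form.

U+13000

Offset 0: leading byte 0xF0 = 11110000 → 4-byte char #1 = F0 90 90 8C.
Offset 4: leading byte 0x6B = 01101011 → 1-byte char #2 = 6B.
Offset 5: leading byte 0xE0 = 11100000 → 3-byte char #3 = E0 B8 86.
Offset 8: leading byte 0xE3 = 11100011 → 3-byte char #4 = E3 B2 80.
Offset 11: leading byte 0xF0 = 11110000 → 4-byte char #5 = F0 9F 98 8C.
Offset 15: leading byte 0xE1 = 11100001 → 3-byte char #6 = E1 9C 80.
Offset 18: leading byte 0xF2 = 11110010 → 4-byte char #7 = F2 80 A9 A6.
Offset 22: leading byte 0xF3 = 11110011 → 4-byte char #8 = F3 A5 A2 92.
Offset 26: leading byte 0xCA = 11001010 → 2-byte char #9 = CA B3.
Offset 28: leading byte 0xF0 = 11110000 → 4-byte char #10 = F0 93 80 80.
Leading byte 0xF0 = 11110000 matches 11110xxx → 4-byte sequence.
Byte 1: 0xF0 = 11110000, payload 000 (3 bits).
Byte 2: 0x93 = 10010011 (10xxxxxx ✓), payload 010011.
Byte 3: 0x80 = 10000000 (10xxxxxx ✓), payload 000000.
Byte 4: 0x80 = 10000000 (10xxxxxx ✓), payload 000000.
Concatenate: 000010011000000000000 = 0x13000 (21 bits → U+13000).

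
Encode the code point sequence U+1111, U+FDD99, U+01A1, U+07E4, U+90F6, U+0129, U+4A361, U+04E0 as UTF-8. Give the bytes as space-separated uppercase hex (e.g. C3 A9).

U+1111: 3-byte form → E1 84 91.
U+FDD99: 4-byte form → F3 BD B6 99.
U+01A1: 2-byte form → C6 A1.
U+07E4: 2-byte form → DF A4.
U+90F6: 3-byte form → E9 83 B6.
U+0129: 2-byte form → C4 A9.
U+4A361: 4-byte form → F1 8A 8D A1.
U+04E0: 2-byte form → D3 A0.
Concatenated (22 bytes): E1 84 91 F3 BD B6 99 C6 A1 DF A4 E9 83 B6 C4 A9 F1 8A 8D A1 D3 A0.

E1 84 91 F3 BD B6 99 C6 A1 DF A4 E9 83 B6 C4 A9 F1 8A 8D A1 D3 A0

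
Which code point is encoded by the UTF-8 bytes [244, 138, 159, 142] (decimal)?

Leading byte 0xF4 = 11110100 matches 11110xxx → 4-byte sequence.
Byte 1: 0xF4 = 11110100, payload 100 (3 bits).
Byte 2: 0x8A = 10001010 (10xxxxxx ✓), payload 001010.
Byte 3: 0x9F = 10011111 (10xxxxxx ✓), payload 011111.
Byte 4: 0x8E = 10001110 (10xxxxxx ✓), payload 001110.
Concatenate: 100001010011111001110 = 0x10A7CE (21 bits → U+10A7CE).

U+10A7CE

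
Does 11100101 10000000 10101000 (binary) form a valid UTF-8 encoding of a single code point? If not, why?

Leading byte 0xE5 = 11100101 → 3-byte form.
Continuation bytes 0x80=10000000, 0xA8=10101000 all match 10xxxxxx.
Decoded value 0x5028 is ≥ 0x800 (shortest form) and not a surrogate.

valid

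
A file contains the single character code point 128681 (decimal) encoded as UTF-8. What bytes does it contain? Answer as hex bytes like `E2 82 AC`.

U+1F6A9 = 0x1F6A9 = 128681 decimal. In range U+10000–U+10FFFF → 4-byte form: 11110xxx 10xxxxxx 10xxxxxx 10xxxxxx.
Binary (21 bits): 000011111011010101001.
Split 3+6+6+6: 000 | 011111 | 011010 | 101001.
Byte 1: 11110000 = 0xF0.
Byte 2: 10011111 = 0x9F.
Byte 3: 10011010 = 0x9A.
Byte 4: 10101001 = 0xA9.

F0 9F 9A A9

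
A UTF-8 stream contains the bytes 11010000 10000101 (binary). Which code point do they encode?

U+0405

Leading byte 0xD0 = 11010000 matches 110xxxxx → 2-byte sequence.
Byte 1: 0xD0 = 11010000, payload 10000 (5 bits).
Byte 2: 0x85 = 10000101 (10xxxxxx ✓), payload 000101.
Concatenate: 10000000101 = 0x405 (11 bits → U+0405).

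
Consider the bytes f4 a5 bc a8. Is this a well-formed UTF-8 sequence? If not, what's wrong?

Leading byte 0xF4 = 11110100 → 4-byte form.
Payload = 0x125F28, which exceeds U+10FFFF, the maximum Unicode code point. (Leading bytes F5–FF, or F4 followed by ≥ 0x90, are invalid.)

invalid (encodes a value above U+10FFFF)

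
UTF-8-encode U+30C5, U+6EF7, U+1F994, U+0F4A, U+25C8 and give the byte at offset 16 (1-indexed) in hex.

0x88

1-indexed offset 16 is 0-indexed offset 15.
U+30C5 → 3-byte form E3 83 85 at offsets 0–2.
U+6EF7 → 3-byte form E6 BB B7 at offsets 3–5.
U+1F994 → 4-byte form F0 9F A6 94 at offsets 6–9.
U+0F4A → 3-byte form E0 BD 8A at offsets 10–12.
U+25C8 → 3-byte form E2 97 88 at offsets 13–15.
Offset 15 falls in char 5's range; it's byte 3 of E2 97 88 = 0x88.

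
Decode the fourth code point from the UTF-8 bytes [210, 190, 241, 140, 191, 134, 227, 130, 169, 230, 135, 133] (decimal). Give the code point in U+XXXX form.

U+61C5

Offset 0: leading byte 0xD2 = 11010010 → 2-byte char #1 = D2 BE.
Offset 2: leading byte 0xF1 = 11110001 → 4-byte char #2 = F1 8C BF 86.
Offset 6: leading byte 0xE3 = 11100011 → 3-byte char #3 = E3 82 A9.
Offset 9: leading byte 0xE6 = 11100110 → 3-byte char #4 = E6 87 85.
Leading byte 0xE6 = 11100110 matches 1110xxxx → 3-byte sequence.
Byte 1: 0xE6 = 11100110, payload 0110 (4 bits).
Byte 2: 0x87 = 10000111 (10xxxxxx ✓), payload 000111.
Byte 3: 0x85 = 10000101 (10xxxxxx ✓), payload 000101.
Concatenate: 0110000111000101 = 0x61C5 (16 bits → U+61C5).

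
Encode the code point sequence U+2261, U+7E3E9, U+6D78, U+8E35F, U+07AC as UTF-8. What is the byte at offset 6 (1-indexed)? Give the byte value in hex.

1-indexed offset 6 is 0-indexed offset 5.
U+2261 → 3-byte form E2 89 A1 at offsets 0–2.
U+7E3E9 → 4-byte form F1 BE 8F A9 at offsets 3–6.
Offset 5 falls in char 2's range; it's byte 3 of F1 BE 8F A9 = 0x8F.

0x8F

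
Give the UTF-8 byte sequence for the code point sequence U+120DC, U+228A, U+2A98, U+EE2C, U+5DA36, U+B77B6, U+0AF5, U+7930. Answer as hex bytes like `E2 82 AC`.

F0 92 83 9C E2 8A 8A E2 AA 98 EE B8 AC F1 9D A8 B6 F2 B7 9E B6 E0 AB B5 E7 A4 B0

U+120DC: 4-byte form → F0 92 83 9C.
U+228A: 3-byte form → E2 8A 8A.
U+2A98: 3-byte form → E2 AA 98.
U+EE2C: 3-byte form → EE B8 AC.
U+5DA36: 4-byte form → F1 9D A8 B6.
U+B77B6: 4-byte form → F2 B7 9E B6.
U+0AF5: 3-byte form → E0 AB B5.
U+7930: 3-byte form → E7 A4 B0.
Concatenated (27 bytes): F0 92 83 9C E2 8A 8A E2 AA 98 EE B8 AC F1 9D A8 B6 F2 B7 9E B6 E0 AB B5 E7 A4 B0.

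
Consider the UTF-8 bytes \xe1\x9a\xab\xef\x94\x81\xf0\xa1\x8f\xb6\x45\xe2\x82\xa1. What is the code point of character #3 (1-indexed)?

Offset 0: leading byte 0xE1 = 11100001 → 3-byte char #1 = E1 9A AB.
Offset 3: leading byte 0xEF = 11101111 → 3-byte char #2 = EF 94 81.
Offset 6: leading byte 0xF0 = 11110000 → 4-byte char #3 = F0 A1 8F B6.
Leading byte 0xF0 = 11110000 matches 11110xxx → 4-byte sequence.
Byte 1: 0xF0 = 11110000, payload 000 (3 bits).
Byte 2: 0xA1 = 10100001 (10xxxxxx ✓), payload 100001.
Byte 3: 0x8F = 10001111 (10xxxxxx ✓), payload 001111.
Byte 4: 0xB6 = 10110110 (10xxxxxx ✓), payload 110110.
Concatenate: 000100001001111110110 = 0x213F6 (21 bits → U+213F6).

U+213F6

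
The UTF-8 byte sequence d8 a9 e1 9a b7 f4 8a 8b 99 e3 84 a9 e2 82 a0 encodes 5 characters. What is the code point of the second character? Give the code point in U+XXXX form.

Offset 0: leading byte 0xD8 = 11011000 → 2-byte char #1 = D8 A9.
Offset 2: leading byte 0xE1 = 11100001 → 3-byte char #2 = E1 9A B7.
Leading byte 0xE1 = 11100001 matches 1110xxxx → 3-byte sequence.
Byte 1: 0xE1 = 11100001, payload 0001 (4 bits).
Byte 2: 0x9A = 10011010 (10xxxxxx ✓), payload 011010.
Byte 3: 0xB7 = 10110111 (10xxxxxx ✓), payload 110111.
Concatenate: 0001011010110111 = 0x16B7 (16 bits → U+16B7).

U+16B7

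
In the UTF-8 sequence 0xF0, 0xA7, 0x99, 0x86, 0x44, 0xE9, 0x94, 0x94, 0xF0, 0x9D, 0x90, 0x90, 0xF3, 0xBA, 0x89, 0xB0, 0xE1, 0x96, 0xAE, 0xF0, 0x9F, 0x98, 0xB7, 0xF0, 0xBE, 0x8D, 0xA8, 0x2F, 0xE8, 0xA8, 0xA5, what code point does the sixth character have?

Offset 0: leading byte 0xF0 = 11110000 → 4-byte char #1 = F0 A7 99 86.
Offset 4: leading byte 0x44 = 01000100 → 1-byte char #2 = 44.
Offset 5: leading byte 0xE9 = 11101001 → 3-byte char #3 = E9 94 94.
Offset 8: leading byte 0xF0 = 11110000 → 4-byte char #4 = F0 9D 90 90.
Offset 12: leading byte 0xF3 = 11110011 → 4-byte char #5 = F3 BA 89 B0.
Offset 16: leading byte 0xE1 = 11100001 → 3-byte char #6 = E1 96 AE.
Leading byte 0xE1 = 11100001 matches 1110xxxx → 3-byte sequence.
Byte 1: 0xE1 = 11100001, payload 0001 (4 bits).
Byte 2: 0x96 = 10010110 (10xxxxxx ✓), payload 010110.
Byte 3: 0xAE = 10101110 (10xxxxxx ✓), payload 101110.
Concatenate: 0001010110101110 = 0x15AE (16 bits → U+15AE).

U+15AE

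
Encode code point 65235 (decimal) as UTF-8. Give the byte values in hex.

EF BB 93

U+FED3 = 0xFED3 = 65235 decimal. In range U+0800–U+FFFF → 3-byte form: 1110xxxx 10xxxxxx 10xxxxxx.
Binary (16 bits): 1111111011010011.
Split 4+6+6: 1111 | 111011 | 010011.
Byte 1: 11101111 = 0xEF.
Byte 2: 10111011 = 0xBB.
Byte 3: 10010011 = 0x93.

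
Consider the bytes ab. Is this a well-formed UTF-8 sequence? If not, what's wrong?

invalid (continuation byte with no leading byte)

Byte 0xAB = 10101011 has the form 10xxxxxx — a continuation byte — but there is no preceding leading byte.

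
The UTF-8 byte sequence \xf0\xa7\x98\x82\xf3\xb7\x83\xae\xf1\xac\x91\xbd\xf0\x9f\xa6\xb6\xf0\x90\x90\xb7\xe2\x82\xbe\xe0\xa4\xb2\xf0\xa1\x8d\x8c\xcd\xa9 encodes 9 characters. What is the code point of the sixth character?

Offset 0: leading byte 0xF0 = 11110000 → 4-byte char #1 = F0 A7 98 82.
Offset 4: leading byte 0xF3 = 11110011 → 4-byte char #2 = F3 B7 83 AE.
Offset 8: leading byte 0xF1 = 11110001 → 4-byte char #3 = F1 AC 91 BD.
Offset 12: leading byte 0xF0 = 11110000 → 4-byte char #4 = F0 9F A6 B6.
Offset 16: leading byte 0xF0 = 11110000 → 4-byte char #5 = F0 90 90 B7.
Offset 20: leading byte 0xE2 = 11100010 → 3-byte char #6 = E2 82 BE.
Leading byte 0xE2 = 11100010 matches 1110xxxx → 3-byte sequence.
Byte 1: 0xE2 = 11100010, payload 0010 (4 bits).
Byte 2: 0x82 = 10000010 (10xxxxxx ✓), payload 000010.
Byte 3: 0xBE = 10111110 (10xxxxxx ✓), payload 111110.
Concatenate: 0010000010111110 = 0x20BE (16 bits → U+20BE).

U+20BE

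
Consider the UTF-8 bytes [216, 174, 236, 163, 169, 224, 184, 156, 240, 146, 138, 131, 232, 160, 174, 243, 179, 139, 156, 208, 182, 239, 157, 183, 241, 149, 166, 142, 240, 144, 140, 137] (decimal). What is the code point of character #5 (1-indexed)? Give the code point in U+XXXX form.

U+882E

Offset 0: leading byte 0xD8 = 11011000 → 2-byte char #1 = D8 AE.
Offset 2: leading byte 0xEC = 11101100 → 3-byte char #2 = EC A3 A9.
Offset 5: leading byte 0xE0 = 11100000 → 3-byte char #3 = E0 B8 9C.
Offset 8: leading byte 0xF0 = 11110000 → 4-byte char #4 = F0 92 8A 83.
Offset 12: leading byte 0xE8 = 11101000 → 3-byte char #5 = E8 A0 AE.
Leading byte 0xE8 = 11101000 matches 1110xxxx → 3-byte sequence.
Byte 1: 0xE8 = 11101000, payload 1000 (4 bits).
Byte 2: 0xA0 = 10100000 (10xxxxxx ✓), payload 100000.
Byte 3: 0xAE = 10101110 (10xxxxxx ✓), payload 101110.
Concatenate: 1000100000101110 = 0x882E (16 bits → U+882E).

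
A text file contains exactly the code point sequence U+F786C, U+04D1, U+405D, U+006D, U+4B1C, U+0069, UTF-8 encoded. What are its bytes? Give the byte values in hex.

U+F786C: 4-byte form → F3 B7 A1 AC.
U+04D1: 2-byte form → D3 91.
U+405D: 3-byte form → E4 81 9D.
U+006D: 1-byte form → 6D.
U+4B1C: 3-byte form → E4 AC 9C.
U+0069: 1-byte form → 69.
Concatenated (14 bytes): F3 B7 A1 AC D3 91 E4 81 9D 6D E4 AC 9C 69.

F3 B7 A1 AC D3 91 E4 81 9D 6D E4 AC 9C 69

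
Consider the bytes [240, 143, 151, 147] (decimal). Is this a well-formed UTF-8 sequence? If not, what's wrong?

Leading byte 0xF0 = 11110000 → 4-byte form.
Continuation bytes all match 10xxxxxx. Payload decodes to 0xF5D3.
But 0xF5D3 < 0x10000, the minimum for a 4-byte sequence — this is an overlong encoding.

invalid (overlong encoding)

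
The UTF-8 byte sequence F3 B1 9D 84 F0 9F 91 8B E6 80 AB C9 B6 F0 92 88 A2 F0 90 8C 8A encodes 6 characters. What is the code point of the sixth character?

U+1030A

Offset 0: leading byte 0xF3 = 11110011 → 4-byte char #1 = F3 B1 9D 84.
Offset 4: leading byte 0xF0 = 11110000 → 4-byte char #2 = F0 9F 91 8B.
Offset 8: leading byte 0xE6 = 11100110 → 3-byte char #3 = E6 80 AB.
Offset 11: leading byte 0xC9 = 11001001 → 2-byte char #4 = C9 B6.
Offset 13: leading byte 0xF0 = 11110000 → 4-byte char #5 = F0 92 88 A2.
Offset 17: leading byte 0xF0 = 11110000 → 4-byte char #6 = F0 90 8C 8A.
Leading byte 0xF0 = 11110000 matches 11110xxx → 4-byte sequence.
Byte 1: 0xF0 = 11110000, payload 000 (3 bits).
Byte 2: 0x90 = 10010000 (10xxxxxx ✓), payload 010000.
Byte 3: 0x8C = 10001100 (10xxxxxx ✓), payload 001100.
Byte 4: 0x8A = 10001010 (10xxxxxx ✓), payload 001010.
Concatenate: 000010000001100001010 = 0x1030A (21 bits → U+1030A).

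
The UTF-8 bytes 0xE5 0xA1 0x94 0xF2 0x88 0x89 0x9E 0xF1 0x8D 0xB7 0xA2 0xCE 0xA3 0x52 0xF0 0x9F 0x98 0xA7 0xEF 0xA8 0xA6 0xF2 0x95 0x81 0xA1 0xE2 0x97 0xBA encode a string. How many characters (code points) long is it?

9

Byte at offset 0: 0xE5 = 11100101 → 3-byte char (#1). Advance 3.
Byte at offset 3: 0xF2 = 11110010 → 4-byte char (#2). Advance 4.
Byte at offset 7: 0xF1 = 11110001 → 4-byte char (#3). Advance 4.
Byte at offset 11: 0xCE = 11001110 → 2-byte char (#4). Advance 2.
Byte at offset 13: 0x52 = 01010010 → 1-byte char (#5). Advance 1.
Byte at offset 14: 0xF0 = 11110000 → 4-byte char (#6). Advance 4.
Byte at offset 18: 0xEF = 11101111 → 3-byte char (#7). Advance 3.
Byte at offset 21: 0xF2 = 11110010 → 4-byte char (#8). Advance 4.
Byte at offset 25: 0xE2 = 11100010 → 3-byte char (#9). Advance 3.
Reached end at offset 28 after 9 code points.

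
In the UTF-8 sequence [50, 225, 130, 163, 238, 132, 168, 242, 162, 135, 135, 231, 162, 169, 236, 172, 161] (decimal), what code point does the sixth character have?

Offset 0: leading byte 0x32 = 00110010 → 1-byte char #1 = 32.
Offset 1: leading byte 0xE1 = 11100001 → 3-byte char #2 = E1 82 A3.
Offset 4: leading byte 0xEE = 11101110 → 3-byte char #3 = EE 84 A8.
Offset 7: leading byte 0xF2 = 11110010 → 4-byte char #4 = F2 A2 87 87.
Offset 11: leading byte 0xE7 = 11100111 → 3-byte char #5 = E7 A2 A9.
Offset 14: leading byte 0xEC = 11101100 → 3-byte char #6 = EC AC A1.
Leading byte 0xEC = 11101100 matches 1110xxxx → 3-byte sequence.
Byte 1: 0xEC = 11101100, payload 1100 (4 bits).
Byte 2: 0xAC = 10101100 (10xxxxxx ✓), payload 101100.
Byte 3: 0xA1 = 10100001 (10xxxxxx ✓), payload 100001.
Concatenate: 1100101100100001 = 0xCB21 (16 bits → U+CB21).

U+CB21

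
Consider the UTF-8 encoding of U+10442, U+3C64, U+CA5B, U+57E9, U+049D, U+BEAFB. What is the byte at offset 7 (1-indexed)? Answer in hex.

0xA4

1-indexed offset 7 is 0-indexed offset 6.
U+10442 → 4-byte form F0 90 91 82 at offsets 0–3.
U+3C64 → 3-byte form E3 B1 A4 at offsets 4–6.
Offset 6 falls in char 2's range; it's byte 3 of E3 B1 A4 = 0xA4.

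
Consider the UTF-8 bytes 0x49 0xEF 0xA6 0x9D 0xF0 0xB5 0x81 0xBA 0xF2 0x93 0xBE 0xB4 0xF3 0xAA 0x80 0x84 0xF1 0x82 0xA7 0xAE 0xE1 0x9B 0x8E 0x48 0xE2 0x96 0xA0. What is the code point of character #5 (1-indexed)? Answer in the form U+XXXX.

U+EA004

Offset 0: leading byte 0x49 = 01001001 → 1-byte char #1 = 49.
Offset 1: leading byte 0xEF = 11101111 → 3-byte char #2 = EF A6 9D.
Offset 4: leading byte 0xF0 = 11110000 → 4-byte char #3 = F0 B5 81 BA.
Offset 8: leading byte 0xF2 = 11110010 → 4-byte char #4 = F2 93 BE B4.
Offset 12: leading byte 0xF3 = 11110011 → 4-byte char #5 = F3 AA 80 84.
Leading byte 0xF3 = 11110011 matches 11110xxx → 4-byte sequence.
Byte 1: 0xF3 = 11110011, payload 011 (3 bits).
Byte 2: 0xAA = 10101010 (10xxxxxx ✓), payload 101010.
Byte 3: 0x80 = 10000000 (10xxxxxx ✓), payload 000000.
Byte 4: 0x84 = 10000100 (10xxxxxx ✓), payload 000100.
Concatenate: 011101010000000000100 = 0xEA004 (21 bits → U+EA004).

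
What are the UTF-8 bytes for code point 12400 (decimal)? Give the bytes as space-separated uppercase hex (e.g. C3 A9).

U+3070 = 0x3070 = 12400 decimal. In range U+0800–U+FFFF → 3-byte form: 1110xxxx 10xxxxxx 10xxxxxx.
Binary (16 bits): 0011000001110000.
Split 4+6+6: 0011 | 000001 | 110000.
Byte 1: 11100011 = 0xE3.
Byte 2: 10000001 = 0x81.
Byte 3: 10110000 = 0xB0.

E3 81 B0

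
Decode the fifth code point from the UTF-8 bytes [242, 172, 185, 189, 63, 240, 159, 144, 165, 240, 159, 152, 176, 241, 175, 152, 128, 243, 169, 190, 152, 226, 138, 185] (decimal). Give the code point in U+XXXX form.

U+6F600

Offset 0: leading byte 0xF2 = 11110010 → 4-byte char #1 = F2 AC B9 BD.
Offset 4: leading byte 0x3F = 00111111 → 1-byte char #2 = 3F.
Offset 5: leading byte 0xF0 = 11110000 → 4-byte char #3 = F0 9F 90 A5.
Offset 9: leading byte 0xF0 = 11110000 → 4-byte char #4 = F0 9F 98 B0.
Offset 13: leading byte 0xF1 = 11110001 → 4-byte char #5 = F1 AF 98 80.
Leading byte 0xF1 = 11110001 matches 11110xxx → 4-byte sequence.
Byte 1: 0xF1 = 11110001, payload 001 (3 bits).
Byte 2: 0xAF = 10101111 (10xxxxxx ✓), payload 101111.
Byte 3: 0x98 = 10011000 (10xxxxxx ✓), payload 011000.
Byte 4: 0x80 = 10000000 (10xxxxxx ✓), payload 000000.
Concatenate: 001101111011000000000 = 0x6F600 (21 bits → U+6F600).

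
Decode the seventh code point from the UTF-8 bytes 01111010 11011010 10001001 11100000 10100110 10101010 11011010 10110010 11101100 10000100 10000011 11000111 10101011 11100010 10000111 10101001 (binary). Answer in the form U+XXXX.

Offset 0: leading byte 0x7A = 01111010 → 1-byte char #1 = 7A.
Offset 1: leading byte 0xDA = 11011010 → 2-byte char #2 = DA 89.
Offset 3: leading byte 0xE0 = 11100000 → 3-byte char #3 = E0 A6 AA.
Offset 6: leading byte 0xDA = 11011010 → 2-byte char #4 = DA B2.
Offset 8: leading byte 0xEC = 11101100 → 3-byte char #5 = EC 84 83.
Offset 11: leading byte 0xC7 = 11000111 → 2-byte char #6 = C7 AB.
Offset 13: leading byte 0xE2 = 11100010 → 3-byte char #7 = E2 87 A9.
Leading byte 0xE2 = 11100010 matches 1110xxxx → 3-byte sequence.
Byte 1: 0xE2 = 11100010, payload 0010 (4 bits).
Byte 2: 0x87 = 10000111 (10xxxxxx ✓), payload 000111.
Byte 3: 0xA9 = 10101001 (10xxxxxx ✓), payload 101001.
Concatenate: 0010000111101001 = 0x21E9 (16 bits → U+21E9).

U+21E9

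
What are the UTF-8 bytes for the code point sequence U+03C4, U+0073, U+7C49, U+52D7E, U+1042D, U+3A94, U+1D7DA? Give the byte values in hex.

U+03C4: 2-byte form → CF 84.
U+0073: 1-byte form → 73.
U+7C49: 3-byte form → E7 B1 89.
U+52D7E: 4-byte form → F1 92 B5 BE.
U+1042D: 4-byte form → F0 90 90 AD.
U+3A94: 3-byte form → E3 AA 94.
U+1D7DA: 4-byte form → F0 9D 9F 9A.
Concatenated (21 bytes): CF 84 73 E7 B1 89 F1 92 B5 BE F0 90 90 AD E3 AA 94 F0 9D 9F 9A.

CF 84 73 E7 B1 89 F1 92 B5 BE F0 90 90 AD E3 AA 94 F0 9D 9F 9A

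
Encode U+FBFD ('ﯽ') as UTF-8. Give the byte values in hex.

U+FBFD = 0xFBFD = 64509 decimal. In range U+0800–U+FFFF → 3-byte form: 1110xxxx 10xxxxxx 10xxxxxx.
Binary (16 bits): 1111101111111101.
Split 4+6+6: 1111 | 101111 | 111101.
Byte 1: 11101111 = 0xEF.
Byte 2: 10101111 = 0xAF.
Byte 3: 10111101 = 0xBD.

EF AF BD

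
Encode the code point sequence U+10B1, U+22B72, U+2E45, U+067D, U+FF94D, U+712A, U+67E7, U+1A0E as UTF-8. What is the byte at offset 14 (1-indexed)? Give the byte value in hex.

1-indexed offset 14 is 0-indexed offset 13.
U+10B1 → 3-byte form E1 82 B1 at offsets 0–2.
U+22B72 → 4-byte form F0 A2 AD B2 at offsets 3–6.
U+2E45 → 3-byte form E2 B9 85 at offsets 7–9.
U+067D → 2-byte form D9 BD at offsets 10–11.
U+FF94D → 4-byte form F3 BF A5 8D at offsets 12–15.
Offset 13 falls in char 5's range; it's byte 2 of F3 BF A5 8D = 0xBF.

0xBF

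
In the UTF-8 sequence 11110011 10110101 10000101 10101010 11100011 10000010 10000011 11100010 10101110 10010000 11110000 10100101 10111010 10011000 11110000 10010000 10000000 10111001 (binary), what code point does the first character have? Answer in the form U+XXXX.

U+F516A

Offset 0: leading byte 0xF3 = 11110011 → 4-byte char #1 = F3 B5 85 AA.
Leading byte 0xF3 = 11110011 matches 11110xxx → 4-byte sequence.
Byte 1: 0xF3 = 11110011, payload 011 (3 bits).
Byte 2: 0xB5 = 10110101 (10xxxxxx ✓), payload 110101.
Byte 3: 0x85 = 10000101 (10xxxxxx ✓), payload 000101.
Byte 4: 0xAA = 10101010 (10xxxxxx ✓), payload 101010.
Concatenate: 011110101000101101010 = 0xF516A (21 bits → U+F516A).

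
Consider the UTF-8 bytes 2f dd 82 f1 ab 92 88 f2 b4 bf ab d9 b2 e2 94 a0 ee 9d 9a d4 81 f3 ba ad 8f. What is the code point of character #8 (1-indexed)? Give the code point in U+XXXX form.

U+0501

Offset 0: leading byte 0x2F = 00101111 → 1-byte char #1 = 2F.
Offset 1: leading byte 0xDD = 11011101 → 2-byte char #2 = DD 82.
Offset 3: leading byte 0xF1 = 11110001 → 4-byte char #3 = F1 AB 92 88.
Offset 7: leading byte 0xF2 = 11110010 → 4-byte char #4 = F2 B4 BF AB.
Offset 11: leading byte 0xD9 = 11011001 → 2-byte char #5 = D9 B2.
Offset 13: leading byte 0xE2 = 11100010 → 3-byte char #6 = E2 94 A0.
Offset 16: leading byte 0xEE = 11101110 → 3-byte char #7 = EE 9D 9A.
Offset 19: leading byte 0xD4 = 11010100 → 2-byte char #8 = D4 81.
Leading byte 0xD4 = 11010100 matches 110xxxxx → 2-byte sequence.
Byte 1: 0xD4 = 11010100, payload 10100 (5 bits).
Byte 2: 0x81 = 10000001 (10xxxxxx ✓), payload 000001.
Concatenate: 10100000001 = 0x501 (11 bits → U+0501).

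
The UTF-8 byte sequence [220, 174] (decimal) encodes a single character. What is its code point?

U+072E

Leading byte 0xDC = 11011100 matches 110xxxxx → 2-byte sequence.
Byte 1: 0xDC = 11011100, payload 11100 (5 bits).
Byte 2: 0xAE = 10101110 (10xxxxxx ✓), payload 101110.
Concatenate: 11100101110 = 0x72E (11 bits → U+072E).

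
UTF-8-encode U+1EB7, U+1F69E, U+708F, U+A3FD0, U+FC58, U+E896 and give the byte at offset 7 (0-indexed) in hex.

0xE7

U+1EB7 → 3-byte form E1 BA B7 at offsets 0–2.
U+1F69E → 4-byte form F0 9F 9A 9E at offsets 3–6.
U+708F → 3-byte form E7 82 8F at offsets 7–9.
Offset 7 falls in char 3's range; it's byte 1 of E7 82 8F = 0xE7.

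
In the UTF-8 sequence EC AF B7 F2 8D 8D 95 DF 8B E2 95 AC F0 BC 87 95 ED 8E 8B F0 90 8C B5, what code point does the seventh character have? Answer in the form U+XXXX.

Offset 0: leading byte 0xEC = 11101100 → 3-byte char #1 = EC AF B7.
Offset 3: leading byte 0xF2 = 11110010 → 4-byte char #2 = F2 8D 8D 95.
Offset 7: leading byte 0xDF = 11011111 → 2-byte char #3 = DF 8B.
Offset 9: leading byte 0xE2 = 11100010 → 3-byte char #4 = E2 95 AC.
Offset 12: leading byte 0xF0 = 11110000 → 4-byte char #5 = F0 BC 87 95.
Offset 16: leading byte 0xED = 11101101 → 3-byte char #6 = ED 8E 8B.
Offset 19: leading byte 0xF0 = 11110000 → 4-byte char #7 = F0 90 8C B5.
Leading byte 0xF0 = 11110000 matches 11110xxx → 4-byte sequence.
Byte 1: 0xF0 = 11110000, payload 000 (3 bits).
Byte 2: 0x90 = 10010000 (10xxxxxx ✓), payload 010000.
Byte 3: 0x8C = 10001100 (10xxxxxx ✓), payload 001100.
Byte 4: 0xB5 = 10110101 (10xxxxxx ✓), payload 110101.
Concatenate: 000010000001100110101 = 0x10335 (21 bits → U+10335).

U+10335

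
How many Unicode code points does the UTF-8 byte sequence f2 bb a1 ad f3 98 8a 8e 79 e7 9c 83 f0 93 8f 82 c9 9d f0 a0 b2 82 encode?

Byte at offset 0: 0xF2 = 11110010 → 4-byte char (#1). Advance 4.
Byte at offset 4: 0xF3 = 11110011 → 4-byte char (#2). Advance 4.
Byte at offset 8: 0x79 = 01111001 → 1-byte char (#3). Advance 1.
Byte at offset 9: 0xE7 = 11100111 → 3-byte char (#4). Advance 3.
Byte at offset 12: 0xF0 = 11110000 → 4-byte char (#5). Advance 4.
Byte at offset 16: 0xC9 = 11001001 → 2-byte char (#6). Advance 2.
Byte at offset 18: 0xF0 = 11110000 → 4-byte char (#7). Advance 4.
Reached end at offset 22 after 7 code points.

7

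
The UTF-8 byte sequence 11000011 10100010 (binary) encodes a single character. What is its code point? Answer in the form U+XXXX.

U+00E2

Leading byte 0xC3 = 11000011 matches 110xxxxx → 2-byte sequence.
Byte 1: 0xC3 = 11000011, payload 00011 (5 bits).
Byte 2: 0xA2 = 10100010 (10xxxxxx ✓), payload 100010.
Concatenate: 00011100010 = 0xE2 (11 bits → U+00E2).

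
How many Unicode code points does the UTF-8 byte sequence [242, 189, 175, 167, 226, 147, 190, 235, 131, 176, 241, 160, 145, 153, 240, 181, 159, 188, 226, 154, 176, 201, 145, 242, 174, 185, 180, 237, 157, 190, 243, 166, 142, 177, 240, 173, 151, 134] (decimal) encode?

11

Byte at offset 0: 0xF2 = 11110010 → 4-byte char (#1). Advance 4.
Byte at offset 4: 0xE2 = 11100010 → 3-byte char (#2). Advance 3.
Byte at offset 7: 0xEB = 11101011 → 3-byte char (#3). Advance 3.
Byte at offset 10: 0xF1 = 11110001 → 4-byte char (#4). Advance 4.
Byte at offset 14: 0xF0 = 11110000 → 4-byte char (#5). Advance 4.
Byte at offset 18: 0xE2 = 11100010 → 3-byte char (#6). Advance 3.
Byte at offset 21: 0xC9 = 11001001 → 2-byte char (#7). Advance 2.
Byte at offset 23: 0xF2 = 11110010 → 4-byte char (#8). Advance 4.
Byte at offset 27: 0xED = 11101101 → 3-byte char (#9). Advance 3.
Byte at offset 30: 0xF3 = 11110011 → 4-byte char (#10). Advance 4.
Byte at offset 34: 0xF0 = 11110000 → 4-byte char (#11). Advance 4.
Reached end at offset 38 after 11 code points.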